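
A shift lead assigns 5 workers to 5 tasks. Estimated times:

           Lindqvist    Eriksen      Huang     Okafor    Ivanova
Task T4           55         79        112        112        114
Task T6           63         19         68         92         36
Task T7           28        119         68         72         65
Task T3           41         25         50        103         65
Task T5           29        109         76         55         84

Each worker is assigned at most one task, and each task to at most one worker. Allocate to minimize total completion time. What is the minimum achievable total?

Min total: 239 min

Optimal: Lindqvist→Task T4 (55 min), Eriksen→Task T3 (25 min), Huang→Task T7 (68 min), Okafor→Task T5 (55 min), Ivanova→Task T6 (36 min) — total 55+25+68+55+36 = 239 min.
Next-best assignment: Lindqvist→Task T4, Eriksen→Task T6, Huang→Task T3, Okafor→Task T5, Ivanova→Task T7 = 244 min.
Swapping Okafor↔Lindqvist (Okafor→Task T4 112 min, Lindqvist→Task T5 29 min) adds 31.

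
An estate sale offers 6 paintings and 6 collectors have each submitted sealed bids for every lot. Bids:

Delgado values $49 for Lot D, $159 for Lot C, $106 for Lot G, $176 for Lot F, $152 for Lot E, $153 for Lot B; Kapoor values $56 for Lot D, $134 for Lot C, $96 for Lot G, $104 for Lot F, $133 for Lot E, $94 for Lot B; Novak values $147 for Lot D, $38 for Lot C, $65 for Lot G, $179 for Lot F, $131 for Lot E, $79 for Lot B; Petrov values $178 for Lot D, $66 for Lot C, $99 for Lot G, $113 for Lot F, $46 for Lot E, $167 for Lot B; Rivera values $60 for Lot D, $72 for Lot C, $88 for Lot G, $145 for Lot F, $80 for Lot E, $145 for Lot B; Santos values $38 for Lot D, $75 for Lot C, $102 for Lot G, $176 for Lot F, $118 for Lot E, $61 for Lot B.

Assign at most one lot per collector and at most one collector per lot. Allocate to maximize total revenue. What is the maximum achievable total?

Optimal: Delgado→Lot C ($159), Kapoor→Lot E ($133), Novak→Lot F ($179), Petrov→Lot D ($178), Rivera→Lot B ($145), Santos→Lot G ($102) — total 159+133+179+178+145+102 = $896.
Row-greedy (each collector in turn takes its best remaining lot) gives $830, worse by 66.
Next-best assignment: Delgado→Lot E, Kapoor→Lot C, Novak→Lot F, Petrov→Lot D, Rivera→Lot B, Santos→Lot G = $890.
Swapping Kapoor↔Delgado (Kapoor→Lot C $134, Delgado→Lot E $152) loses 6.
Checked against all permutations: $896 is optimal.

Maximum total: $896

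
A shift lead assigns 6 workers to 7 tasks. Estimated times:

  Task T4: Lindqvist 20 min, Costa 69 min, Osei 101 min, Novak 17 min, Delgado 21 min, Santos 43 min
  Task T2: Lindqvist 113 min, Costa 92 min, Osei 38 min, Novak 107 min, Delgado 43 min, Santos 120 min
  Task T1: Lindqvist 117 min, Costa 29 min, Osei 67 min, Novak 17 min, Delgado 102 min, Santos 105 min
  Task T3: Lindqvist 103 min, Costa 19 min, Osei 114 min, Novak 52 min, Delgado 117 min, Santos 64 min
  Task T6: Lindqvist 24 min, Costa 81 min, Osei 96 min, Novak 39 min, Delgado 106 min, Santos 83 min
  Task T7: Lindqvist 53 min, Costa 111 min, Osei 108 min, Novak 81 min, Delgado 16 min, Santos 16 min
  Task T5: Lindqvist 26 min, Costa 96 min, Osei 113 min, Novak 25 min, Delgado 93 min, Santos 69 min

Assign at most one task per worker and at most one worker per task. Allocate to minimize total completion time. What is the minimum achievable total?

Minimum total: 135 min

Optimal: Lindqvist→Task T6 (24 min), Costa→Task T3 (19 min), Osei→Task T2 (38 min), Novak→Task T1 (17 min), Delgado→Task T4 (21 min), Santos→Task T7 (16 min) — total 24+19+38+17+21+16 = 135 min.
Min-entry greedy (repeatedly take the single cheapest remaining cell) gives 183 min, worse by 48.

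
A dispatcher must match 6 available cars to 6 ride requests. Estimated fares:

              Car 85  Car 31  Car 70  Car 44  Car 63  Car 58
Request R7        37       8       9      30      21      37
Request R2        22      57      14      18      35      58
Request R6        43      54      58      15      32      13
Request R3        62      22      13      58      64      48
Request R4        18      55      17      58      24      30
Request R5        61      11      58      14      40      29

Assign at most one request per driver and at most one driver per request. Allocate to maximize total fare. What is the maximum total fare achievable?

This is a one-to-one assignment (maximum-weight bipartite matching).
Optimal: Car 85→Request R5 ($61), Car 31→Request R2 ($57), Car 70→Request R6 ($58), Car 44→Request R4 ($58), Car 63→Request R3 ($64), Car 58→Request R7 ($37) — total 61+57+58+58+64+37 = $335.
Row-greedy (each driver in turn takes its best remaining request) gives $312, worse by 23.
Next-best assignment: Car 85→Request R7, Car 31→Request R6, Car 70→Request R5, Car 44→Request R4, Car 63→Request R3, Car 58→Request R2 = $329.
Checked against all permutations: $335 is optimal.

Max total: $335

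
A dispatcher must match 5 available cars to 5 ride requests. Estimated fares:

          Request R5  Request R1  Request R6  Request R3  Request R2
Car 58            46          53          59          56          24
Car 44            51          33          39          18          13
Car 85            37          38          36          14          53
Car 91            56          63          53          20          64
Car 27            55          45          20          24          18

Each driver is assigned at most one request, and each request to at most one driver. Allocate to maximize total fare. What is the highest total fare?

Optimal: Car 58→Request R3 ($56), Car 44→Request R6 ($39), Car 85→Request R2 ($53), Car 91→Request R1 ($63), Car 27→Request R5 ($55) — total 56+39+53+63+55 = $266.
Max-entry greedy (repeatedly take the single best remaining cell) gives $234, worse by 32.
Next-best assignment: Car 58→Request R3, Car 44→Request R5, Car 85→Request R2, Car 91→Request R6, Car 27→Request R1 = $258.
Checked against all permutations: $266 is optimal.

Maximum total: $266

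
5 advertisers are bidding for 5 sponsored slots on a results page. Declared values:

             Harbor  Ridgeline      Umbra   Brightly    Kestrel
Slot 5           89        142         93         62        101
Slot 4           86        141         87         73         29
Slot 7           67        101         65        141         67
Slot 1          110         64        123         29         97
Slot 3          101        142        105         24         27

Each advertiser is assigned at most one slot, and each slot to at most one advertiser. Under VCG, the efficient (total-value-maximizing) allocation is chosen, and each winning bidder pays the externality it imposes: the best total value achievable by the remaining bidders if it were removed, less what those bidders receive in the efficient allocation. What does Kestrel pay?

Kestrel pays $1.

Efficient allocation: Harbor→Slot 3 ($101), Ridgeline→Slot 4 ($141), Umbra→Slot 1 ($123), Brightly→Slot 7 ($141), Kestrel→Slot 5 ($101); total welfare W = $607.
Kestrel receives Slot 5 at value $101, so the others get W − 101 = $506.
Without Kestrel: best allocation of the remaining 4 bidders over all 5 slots is Harbor→Slot 3 ($101), Ridgeline→Slot 5 ($142), Umbra→Slot 1 ($123), Brightly→Slot 7 ($141), total $507.
VCG payment = (others' best without Kestrel) − (others' welfare with Kestrel) = 507 − 506 = $1.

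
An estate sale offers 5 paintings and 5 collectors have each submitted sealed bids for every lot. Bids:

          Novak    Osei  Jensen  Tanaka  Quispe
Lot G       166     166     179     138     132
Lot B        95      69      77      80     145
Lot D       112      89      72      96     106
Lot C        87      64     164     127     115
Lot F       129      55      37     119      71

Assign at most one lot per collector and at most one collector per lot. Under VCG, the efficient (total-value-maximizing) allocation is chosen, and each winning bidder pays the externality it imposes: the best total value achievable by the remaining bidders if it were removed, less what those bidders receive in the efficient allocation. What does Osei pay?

Osei pays $54.

Efficient allocation: Novak→Lot D ($112), Osei→Lot G ($166), Jensen→Lot C ($164), Tanaka→Lot F ($119), Quispe→Lot B ($145); total welfare W = $706.
Osei receives Lot G at value $166, so the others get W − 166 = $540.
Without Osei: best allocation of the remaining 4 bidders over all 5 lots is Novak→Lot G ($166), Jensen→Lot C ($164), Tanaka→Lot F ($119), Quispe→Lot B ($145), total $594.
VCG payment = (others' best without Osei) − (others' welfare with Osei) = 594 − 540 = $54.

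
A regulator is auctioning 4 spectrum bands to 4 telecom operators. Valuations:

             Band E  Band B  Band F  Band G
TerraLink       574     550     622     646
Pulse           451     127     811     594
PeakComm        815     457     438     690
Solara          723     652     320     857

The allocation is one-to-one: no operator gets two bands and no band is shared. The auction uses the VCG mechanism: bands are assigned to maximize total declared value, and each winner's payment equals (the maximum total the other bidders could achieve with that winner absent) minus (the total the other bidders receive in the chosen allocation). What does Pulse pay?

Efficient allocation: TerraLink→Band B ($550M), Pulse→Band F ($811M), PeakComm→Band E ($815M), Solara→Band G ($857M); total welfare W = $3033M.
Pulse receives Band F at value $811M, so the others get W − 811 = $2222M.
Without Pulse: best allocation of the remaining 3 bidders over all 4 bands is TerraLink→Band F ($622M), PeakComm→Band E ($815M), Solara→Band G ($857M), total $2294M.
VCG payment = (others' best without Pulse) − (others' welfare with Pulse) = 2294 − 2222 = $72M.

Pulse pays $72M.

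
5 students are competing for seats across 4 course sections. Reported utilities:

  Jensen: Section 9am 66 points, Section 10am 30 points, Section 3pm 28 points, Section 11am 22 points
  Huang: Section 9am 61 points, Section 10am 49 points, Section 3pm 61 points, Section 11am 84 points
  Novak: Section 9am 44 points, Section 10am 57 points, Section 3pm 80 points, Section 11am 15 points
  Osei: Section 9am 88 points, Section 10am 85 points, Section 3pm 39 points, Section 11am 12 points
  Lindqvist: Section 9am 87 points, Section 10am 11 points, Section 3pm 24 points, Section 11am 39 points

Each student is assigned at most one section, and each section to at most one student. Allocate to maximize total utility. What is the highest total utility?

Max total: 336 points

Treat this as an assignment problem: match each student to one section.
Optimal: Lindqvist→Section 9am (87 points), Osei→Section 10am (85 points), Novak→Section 3pm (80 points), Huang→Section 11am (84 points) — total 87+85+80+84 = 336 points.
Swapping Huang↔Novak (Huang→Section 3pm 61 points, Novak→Section 11am 15 points) loses 88.
Checked against all permutations: 336 points is optimal.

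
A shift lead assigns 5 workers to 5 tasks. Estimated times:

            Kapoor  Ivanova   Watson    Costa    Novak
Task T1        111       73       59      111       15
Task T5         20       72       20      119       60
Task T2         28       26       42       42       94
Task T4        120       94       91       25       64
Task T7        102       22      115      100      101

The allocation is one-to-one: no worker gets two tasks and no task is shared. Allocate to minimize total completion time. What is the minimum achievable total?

This is the linear assignment problem.
Optimal: Kapoor→Task T2 (28 min), Ivanova→Task T7 (22 min), Watson→Task T5 (20 min), Costa→Task T4 (25 min), Novak→Task T1 (15 min) — total 28+22+20+25+15 = 110 min.
Row-greedy (each worker in turn takes its cheapest remaining task) gives 124 min, worse by 14.
Next-best assignment: Kapoor→Task T5, Ivanova→Task T7, Watson→Task T2, Costa→Task T4, Novak→Task T1 = 124 min.
Swapping Ivanova↔Novak (Ivanova→Task T1 73 min, Novak→Task T7 101 min) adds 137.
Every other assignment is strictly worse.

Minimum total: 110 min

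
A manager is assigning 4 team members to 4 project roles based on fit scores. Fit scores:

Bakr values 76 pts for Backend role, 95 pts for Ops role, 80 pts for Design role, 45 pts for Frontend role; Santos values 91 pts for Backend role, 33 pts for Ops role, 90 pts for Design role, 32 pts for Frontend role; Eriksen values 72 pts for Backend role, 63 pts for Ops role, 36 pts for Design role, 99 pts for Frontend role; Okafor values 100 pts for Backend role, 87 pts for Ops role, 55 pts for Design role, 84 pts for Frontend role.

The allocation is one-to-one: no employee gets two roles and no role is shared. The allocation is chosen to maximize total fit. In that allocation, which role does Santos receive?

Optimal: Bakr→Ops role (95 pts), Santos→Design role (90 pts), Eriksen→Frontend role (99 pts), Okafor→Backend role (100 pts) — total 95+90+99+100 = 384 pts.
Row-greedy (each employee in turn takes its best remaining role) gives 340 pts, worse by 44.
Next-best assignment: Bakr→Design role, Santos→Backend role, Eriksen→Frontend role, Okafor→Ops role = 357 pts.
Swapping Okafor↔Santos (Okafor→Design role 55 pts, Santos→Backend role 91 pts) loses 44.
Checked against all permutations: 384 pts is optimal.
Santos's own top role is Backend role (91 pts), but forcing Santos→Backend role and reassigning the rest optimally gives only 357 pts — worse by 27.

Santos receives Design role.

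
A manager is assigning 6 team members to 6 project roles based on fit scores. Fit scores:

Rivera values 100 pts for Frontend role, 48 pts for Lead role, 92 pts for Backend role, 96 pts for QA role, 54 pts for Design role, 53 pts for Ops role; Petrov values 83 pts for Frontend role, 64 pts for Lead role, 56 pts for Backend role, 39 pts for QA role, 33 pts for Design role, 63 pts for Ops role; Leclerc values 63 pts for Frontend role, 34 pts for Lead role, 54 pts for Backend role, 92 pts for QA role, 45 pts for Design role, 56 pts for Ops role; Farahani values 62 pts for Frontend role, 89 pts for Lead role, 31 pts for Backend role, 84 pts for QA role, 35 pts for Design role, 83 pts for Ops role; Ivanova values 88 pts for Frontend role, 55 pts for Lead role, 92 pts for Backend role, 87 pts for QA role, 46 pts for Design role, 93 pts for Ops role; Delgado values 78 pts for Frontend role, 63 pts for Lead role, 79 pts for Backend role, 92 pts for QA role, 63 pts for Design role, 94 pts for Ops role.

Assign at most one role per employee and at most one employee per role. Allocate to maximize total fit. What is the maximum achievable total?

Maximum total: 512 pts

Optimal: Rivera→Backend role (92 pts), Petrov→Frontend role (83 pts), Leclerc→QA role (92 pts), Farahani→Lead role (89 pts), Ivanova→Ops role (93 pts), Delgado→Design role (63 pts) — total 92+83+92+89+93+63 = 512 pts.
Row-greedy (each employee in turn takes its best remaining role) gives 494 pts, worse by 18.
Checked against all permutations: 512 pts is optimal.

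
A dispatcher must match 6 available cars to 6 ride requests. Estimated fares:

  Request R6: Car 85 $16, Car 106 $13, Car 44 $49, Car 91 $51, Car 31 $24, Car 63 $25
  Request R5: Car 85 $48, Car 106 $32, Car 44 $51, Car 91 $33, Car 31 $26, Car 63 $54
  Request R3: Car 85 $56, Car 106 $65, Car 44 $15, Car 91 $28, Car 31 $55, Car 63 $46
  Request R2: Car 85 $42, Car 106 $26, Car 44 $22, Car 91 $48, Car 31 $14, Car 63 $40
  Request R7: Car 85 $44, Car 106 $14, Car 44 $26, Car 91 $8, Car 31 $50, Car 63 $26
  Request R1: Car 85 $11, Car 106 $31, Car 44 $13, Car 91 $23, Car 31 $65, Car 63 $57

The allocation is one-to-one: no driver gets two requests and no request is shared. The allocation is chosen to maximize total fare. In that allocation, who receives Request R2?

This is the linear assignment problem.
Optimal: Car 85→Request R7 ($44), Car 106→Request R3 ($65), Car 44→Request R6 ($49), Car 91→Request R2 ($48), Car 31→Request R1 ($65), Car 63→Request R5 ($54) — total 44+65+49+48+65+54 = $325.
Column-greedy (each request in turn goes to its best remaining driver) gives $275, worse by 50.
Swapping Car 106↔Car 31 (Car 106→Request R1 $31, Car 31→Request R3 $55) loses 44.
Every other assignment is strictly worse.
Car 91's own top request is Request R6 ($51), but forcing Car 91→Request R6 and reassigning the rest optimally gives only $316 — worse by 9.

Car 91 receives Request R2.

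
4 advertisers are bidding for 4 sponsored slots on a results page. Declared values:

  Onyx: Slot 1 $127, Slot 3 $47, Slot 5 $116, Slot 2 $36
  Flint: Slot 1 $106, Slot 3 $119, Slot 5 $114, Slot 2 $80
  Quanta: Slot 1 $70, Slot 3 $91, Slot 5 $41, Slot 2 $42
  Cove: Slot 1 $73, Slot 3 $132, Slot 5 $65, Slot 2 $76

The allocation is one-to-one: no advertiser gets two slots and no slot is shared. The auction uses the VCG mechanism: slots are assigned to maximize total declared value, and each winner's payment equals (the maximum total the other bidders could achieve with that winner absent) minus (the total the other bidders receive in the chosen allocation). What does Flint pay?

Flint pays $17.

Efficient allocation: Onyx→Slot 1 ($127), Flint→Slot 5 ($114), Quanta→Slot 2 ($42), Cove→Slot 3 ($132); total welfare W = $415.
Flint receives Slot 5 at value $114, so the others get W − 114 = $301.
Without Flint: best allocation of the remaining 3 bidders over all 4 slots is Onyx→Slot 5 ($116), Quanta→Slot 1 ($70), Cove→Slot 3 ($132), total $318.
VCG payment = (others' best without Flint) − (others' welfare with Flint) = 318 − 301 = $17.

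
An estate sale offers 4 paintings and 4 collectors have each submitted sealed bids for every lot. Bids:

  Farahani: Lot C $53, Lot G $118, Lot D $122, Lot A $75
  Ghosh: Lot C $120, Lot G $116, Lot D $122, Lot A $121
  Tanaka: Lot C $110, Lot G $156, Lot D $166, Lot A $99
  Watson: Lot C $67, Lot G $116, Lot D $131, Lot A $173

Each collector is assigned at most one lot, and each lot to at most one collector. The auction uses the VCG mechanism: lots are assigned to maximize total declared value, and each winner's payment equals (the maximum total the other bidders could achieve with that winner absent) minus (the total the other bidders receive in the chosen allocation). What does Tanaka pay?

Efficient allocation: Farahani→Lot G ($118), Ghosh→Lot C ($120), Tanaka→Lot D ($166), Watson→Lot A ($173); total welfare W = $577.
Tanaka receives Lot D at value $166, so the others get W − 166 = $411.
Without Tanaka: best allocation of the remaining 3 bidders over all 4 lots is Farahani→Lot D ($122), Ghosh→Lot C ($120), Watson→Lot A ($173), total $415.
VCG payment = (others' best without Tanaka) − (others' welfare with Tanaka) = 415 − 411 = $4.

Tanaka pays $4.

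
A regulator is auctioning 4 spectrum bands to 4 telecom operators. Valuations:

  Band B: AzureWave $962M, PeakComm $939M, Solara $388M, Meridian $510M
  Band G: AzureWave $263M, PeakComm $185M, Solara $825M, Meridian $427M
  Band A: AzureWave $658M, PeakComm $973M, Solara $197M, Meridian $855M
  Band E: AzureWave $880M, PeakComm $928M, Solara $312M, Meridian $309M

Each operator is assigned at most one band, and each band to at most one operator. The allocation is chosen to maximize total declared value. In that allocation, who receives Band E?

PeakComm receives Band E.

This is a one-to-one assignment (maximum-weight bipartite matching).
Optimal: AzureWave→Band B ($962M), PeakComm→Band E ($928M), Solara→Band G ($825M), Meridian→Band A ($855M) — total 962+928+825+855 = $3570M.
Row-greedy (each operator in turn takes its best remaining band) gives $3069M, worse by 501.
Checked against all permutations: $3570M is optimal.
PeakComm's own top band is Band A ($973M), but forcing PeakComm→Band A and reassigning the rest optimally gives only $3188M — worse by 382.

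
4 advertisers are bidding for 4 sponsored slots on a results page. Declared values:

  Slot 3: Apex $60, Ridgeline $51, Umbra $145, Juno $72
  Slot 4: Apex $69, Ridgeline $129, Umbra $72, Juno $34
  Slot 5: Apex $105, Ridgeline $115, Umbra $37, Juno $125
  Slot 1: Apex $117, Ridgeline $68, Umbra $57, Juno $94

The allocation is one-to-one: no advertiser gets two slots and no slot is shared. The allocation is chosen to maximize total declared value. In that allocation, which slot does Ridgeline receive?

Ridgeline receives Slot 4.

Optimal: Apex→Slot 1 ($117), Ridgeline→Slot 4 ($129), Umbra→Slot 3 ($145), Juno→Slot 5 ($125) — total 117+129+145+125 = $516.
Swapping Juno↔Umbra (Juno→Slot 3 $72, Umbra→Slot 5 $37) loses 161.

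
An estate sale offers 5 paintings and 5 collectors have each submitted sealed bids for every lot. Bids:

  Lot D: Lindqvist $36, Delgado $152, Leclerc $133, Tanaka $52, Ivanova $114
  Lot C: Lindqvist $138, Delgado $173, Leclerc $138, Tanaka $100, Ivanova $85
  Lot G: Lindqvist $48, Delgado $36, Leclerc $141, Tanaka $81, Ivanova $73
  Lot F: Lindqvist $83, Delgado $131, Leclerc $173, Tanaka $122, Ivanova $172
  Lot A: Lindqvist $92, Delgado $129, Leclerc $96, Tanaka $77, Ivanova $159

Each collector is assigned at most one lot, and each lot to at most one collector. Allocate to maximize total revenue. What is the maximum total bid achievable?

Optimal: Lindqvist→Lot C ($138), Delgado→Lot D ($152), Leclerc→Lot G ($141), Tanaka→Lot F ($122), Ivanova→Lot A ($159) — total 138+152+141+122+159 = $712.
Max-entry greedy (repeatedly take the single best remaining cell) gives $622, worse by 90.
Every other assignment is strictly worse.

Maximum total: $712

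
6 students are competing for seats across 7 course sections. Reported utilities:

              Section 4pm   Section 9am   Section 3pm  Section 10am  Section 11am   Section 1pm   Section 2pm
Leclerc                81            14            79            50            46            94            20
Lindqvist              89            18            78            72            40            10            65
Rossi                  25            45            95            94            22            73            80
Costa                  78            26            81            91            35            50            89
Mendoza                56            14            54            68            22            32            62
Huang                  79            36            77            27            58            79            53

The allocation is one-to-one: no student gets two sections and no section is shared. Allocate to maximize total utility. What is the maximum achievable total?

Maximum total: 493 points

Treat this as an assignment problem: match each student to one section.
Optimal: Leclerc→Section 1pm (94 points), Lindqvist→Section 4pm (89 points), Rossi→Section 3pm (95 points), Costa→Section 2pm (89 points), Mendoza→Section 10am (68 points), Huang→Section 11am (58 points) — total 94+89+95+89+68+58 = 493 points.
Max-entry greedy (repeatedly take the single best remaining cell) gives 489 points, worse by 4.
Next-best assignment: Leclerc→Section 1pm, Lindqvist→Section 4pm, Rossi→Section 3pm, Costa→Section 10am, Mendoza→Section 2pm, Huang→Section 11am = 489 points.
Swapping Costa↔Huang (Costa→Section 11am 35 points, Huang→Section 2pm 53 points) loses 59.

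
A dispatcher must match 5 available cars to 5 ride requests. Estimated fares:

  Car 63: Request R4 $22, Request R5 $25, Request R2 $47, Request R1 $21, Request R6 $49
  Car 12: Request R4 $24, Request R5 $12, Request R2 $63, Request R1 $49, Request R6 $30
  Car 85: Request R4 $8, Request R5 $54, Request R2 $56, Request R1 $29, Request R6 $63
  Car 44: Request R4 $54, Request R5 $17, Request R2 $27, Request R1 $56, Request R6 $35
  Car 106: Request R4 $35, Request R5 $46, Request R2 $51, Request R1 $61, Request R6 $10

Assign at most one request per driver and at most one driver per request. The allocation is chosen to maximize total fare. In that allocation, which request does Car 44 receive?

Optimal: Car 63→Request R6 ($49), Car 12→Request R2 ($63), Car 85→Request R5 ($54), Car 44→Request R4 ($54), Car 106→Request R1 ($61) — total 49+63+54+54+61 = $281.
Row-greedy (each driver in turn takes its best remaining request) gives $257, worse by 24.
Swapping Car 12↔Car 63 (Car 12→Request R6 $30, Car 63→Request R2 $47) loses 35.
Every other assignment is strictly worse.
Car 44's own top request is Request R1 ($56), but forcing Car 44→Request R1 and reassigning the rest optimally gives only $257 — worse by 24.

Car 44 receives Request R4.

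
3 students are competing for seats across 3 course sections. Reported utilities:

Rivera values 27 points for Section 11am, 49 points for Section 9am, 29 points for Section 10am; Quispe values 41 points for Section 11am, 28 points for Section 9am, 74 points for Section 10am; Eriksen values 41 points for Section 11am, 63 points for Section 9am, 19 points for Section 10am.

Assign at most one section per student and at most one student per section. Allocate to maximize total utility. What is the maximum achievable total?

Optimal: Rivera→Section 11am (27 points), Quispe→Section 10am (74 points), Eriksen→Section 9am (63 points) — total 27+74+63 = 164 points.
Column-greedy (each section in turn goes to its best remaining student) gives 133 points, worse by 31.

Max total: 164 points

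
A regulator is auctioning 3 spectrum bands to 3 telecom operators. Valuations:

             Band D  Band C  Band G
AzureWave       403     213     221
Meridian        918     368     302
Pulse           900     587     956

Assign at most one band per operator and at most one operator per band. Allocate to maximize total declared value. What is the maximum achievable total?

Optimal: AzureWave→Band C ($213M), Meridian→Band D ($918M), Pulse→Band G ($956M) — total 213+918+956 = $2087M.
Every other assignment is strictly worse.

Maximum total: $2087M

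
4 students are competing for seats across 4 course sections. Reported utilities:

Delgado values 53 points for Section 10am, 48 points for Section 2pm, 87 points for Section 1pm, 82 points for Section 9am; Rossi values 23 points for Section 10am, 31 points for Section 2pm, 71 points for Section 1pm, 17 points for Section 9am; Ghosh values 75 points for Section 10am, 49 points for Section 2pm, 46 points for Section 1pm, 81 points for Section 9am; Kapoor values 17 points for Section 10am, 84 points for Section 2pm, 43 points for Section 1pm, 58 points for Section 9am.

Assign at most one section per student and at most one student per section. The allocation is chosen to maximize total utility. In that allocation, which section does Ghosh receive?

Optimal: Delgado→Section 9am (82 points), Rossi→Section 1pm (71 points), Ghosh→Section 10am (75 points), Kapoor→Section 2pm (84 points) — total 82+71+75+84 = 312 points.
Column-greedy (each section in turn goes to its best remaining student) gives 263 points, worse by 49.
Next-best assignment: Delgado→Section 10am, Rossi→Section 1pm, Ghosh→Section 9am, Kapoor→Section 2pm = 289 points.
Ghosh's own top section is Section 9am (81 points), but forcing Ghosh→Section 9am and reassigning the rest optimally gives only 289 points — worse by 23.

Ghosh receives Section 10am.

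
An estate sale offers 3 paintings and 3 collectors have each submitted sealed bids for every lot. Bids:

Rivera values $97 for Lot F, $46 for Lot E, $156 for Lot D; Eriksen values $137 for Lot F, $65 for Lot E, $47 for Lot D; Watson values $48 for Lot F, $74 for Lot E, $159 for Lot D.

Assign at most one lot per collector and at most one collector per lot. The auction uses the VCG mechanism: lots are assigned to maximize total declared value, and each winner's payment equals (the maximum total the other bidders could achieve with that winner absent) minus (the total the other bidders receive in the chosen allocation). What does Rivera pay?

Efficient allocation: Rivera→Lot D ($156), Eriksen→Lot F ($137), Watson→Lot E ($74); total welfare W = $367.
Rivera receives Lot D at value $156, so the others get W − 156 = $211.
Without Rivera: best allocation of the remaining 2 bidders over all 3 lots is Eriksen→Lot F ($137), Watson→Lot D ($159), total $296.
VCG payment = (others' best without Rivera) − (others' welfare with Rivera) = 296 − 211 = $85.

Rivera pays $85.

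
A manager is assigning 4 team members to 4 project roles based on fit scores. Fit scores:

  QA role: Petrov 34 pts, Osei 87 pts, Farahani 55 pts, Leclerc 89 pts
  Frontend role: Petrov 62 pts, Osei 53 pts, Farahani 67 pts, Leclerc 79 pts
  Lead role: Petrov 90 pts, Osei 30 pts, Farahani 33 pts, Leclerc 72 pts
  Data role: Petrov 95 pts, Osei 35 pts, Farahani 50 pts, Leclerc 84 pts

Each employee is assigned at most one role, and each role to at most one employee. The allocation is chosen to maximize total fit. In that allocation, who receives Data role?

Optimal: Petrov→Lead role (90 pts), Osei→QA role (87 pts), Farahani→Frontend role (67 pts), Leclerc→Data role (84 pts) — total 90+87+67+84 = 328 pts.
Column-greedy (each role in turn goes to its best remaining employee) gives 281 pts, worse by 47.
Leclerc's own top role is QA role (89 pts), but forcing Leclerc→QA role and reassigning the rest optimally gives only 282 pts — worse by 46.

Leclerc receives Data role.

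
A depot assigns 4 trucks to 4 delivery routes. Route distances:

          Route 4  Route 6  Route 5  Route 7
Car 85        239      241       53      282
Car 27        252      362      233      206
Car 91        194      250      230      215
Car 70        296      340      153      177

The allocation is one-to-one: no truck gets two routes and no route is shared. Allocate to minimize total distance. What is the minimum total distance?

Treat this as an assignment problem: match each truck to one route.
Optimal: Car 85→Route 5 (53 km), Car 27→Route 4 (252 km), Car 91→Route 6 (250 km), Car 70→Route 7 (177 km) — total 53+252+250+177 = 732 km.
Column-greedy (each route in turn goes to its cheapest remaining truck) gives 794 km, worse by 62.
Next-best assignment: Car 85→Route 5, Car 27→Route 6, Car 91→Route 4, Car 70→Route 7 = 786 km.

Min total: 732 km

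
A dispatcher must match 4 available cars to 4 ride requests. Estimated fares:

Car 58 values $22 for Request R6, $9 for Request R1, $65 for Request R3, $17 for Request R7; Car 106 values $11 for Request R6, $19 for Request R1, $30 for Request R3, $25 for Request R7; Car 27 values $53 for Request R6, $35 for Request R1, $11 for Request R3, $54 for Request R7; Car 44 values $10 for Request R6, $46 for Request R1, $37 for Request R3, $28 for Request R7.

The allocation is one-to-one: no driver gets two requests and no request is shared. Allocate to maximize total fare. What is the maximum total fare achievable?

This is the linear assignment problem.
Optimal: Car 58→Request R3 ($65), Car 106→Request R7 ($25), Car 27→Request R6 ($53), Car 44→Request R1 ($46) — total 65+25+53+46 = $189.
Max-entry greedy (repeatedly take the single best remaining cell) gives $176, worse by 13.
Next-best assignment: Car 58→Request R3, Car 106→Request R6, Car 27→Request R7, Car 44→Request R1 = $176.

Maximum total: $189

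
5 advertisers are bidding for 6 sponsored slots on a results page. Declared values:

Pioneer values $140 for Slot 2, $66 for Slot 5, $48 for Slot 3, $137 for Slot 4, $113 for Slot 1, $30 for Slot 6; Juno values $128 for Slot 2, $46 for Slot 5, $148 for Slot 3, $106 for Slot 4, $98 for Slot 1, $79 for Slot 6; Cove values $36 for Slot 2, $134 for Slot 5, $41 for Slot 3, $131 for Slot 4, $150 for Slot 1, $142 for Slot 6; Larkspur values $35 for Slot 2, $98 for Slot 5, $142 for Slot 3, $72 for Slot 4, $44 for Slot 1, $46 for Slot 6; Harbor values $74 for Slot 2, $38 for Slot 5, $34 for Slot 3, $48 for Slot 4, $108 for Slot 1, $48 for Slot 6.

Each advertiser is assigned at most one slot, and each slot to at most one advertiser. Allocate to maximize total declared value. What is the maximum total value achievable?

Max total: $657

Treat this as an assignment problem: match each advertiser to one slot.
Optimal: Pioneer→Slot 4 ($137), Juno→Slot 2 ($128), Cove→Slot 6 ($142), Larkspur→Slot 3 ($142), Harbor→Slot 1 ($108) — total 137+128+142+142+108 = $657.
Next-best assignment: Pioneer→Slot 4, Juno→Slot 2, Cove→Slot 5, Larkspur→Slot 3, Harbor→Slot 1 = $649.
No other one-to-one assignment exceeds $657.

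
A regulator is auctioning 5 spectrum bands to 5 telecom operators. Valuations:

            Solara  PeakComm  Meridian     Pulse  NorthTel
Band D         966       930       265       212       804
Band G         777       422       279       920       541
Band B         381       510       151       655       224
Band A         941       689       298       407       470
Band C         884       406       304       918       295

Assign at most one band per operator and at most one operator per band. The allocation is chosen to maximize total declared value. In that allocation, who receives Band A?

Solara receives Band A.

Treat this as an assignment problem: match each operator to one band.
Optimal: Solara→Band A ($941M), PeakComm→Band D ($930M), Meridian→Band B ($151M), Pulse→Band C ($918M), NorthTel→Band G ($541M) — total 941+930+151+918+541 = $3481M.
Max-entry greedy (repeatedly take the single best remaining cell) gives $3103M, worse by 378.
Solara's own top band is Band D ($966M), but forcing Solara→Band D and reassigning the rest optimally gives only $3265M — worse by 216.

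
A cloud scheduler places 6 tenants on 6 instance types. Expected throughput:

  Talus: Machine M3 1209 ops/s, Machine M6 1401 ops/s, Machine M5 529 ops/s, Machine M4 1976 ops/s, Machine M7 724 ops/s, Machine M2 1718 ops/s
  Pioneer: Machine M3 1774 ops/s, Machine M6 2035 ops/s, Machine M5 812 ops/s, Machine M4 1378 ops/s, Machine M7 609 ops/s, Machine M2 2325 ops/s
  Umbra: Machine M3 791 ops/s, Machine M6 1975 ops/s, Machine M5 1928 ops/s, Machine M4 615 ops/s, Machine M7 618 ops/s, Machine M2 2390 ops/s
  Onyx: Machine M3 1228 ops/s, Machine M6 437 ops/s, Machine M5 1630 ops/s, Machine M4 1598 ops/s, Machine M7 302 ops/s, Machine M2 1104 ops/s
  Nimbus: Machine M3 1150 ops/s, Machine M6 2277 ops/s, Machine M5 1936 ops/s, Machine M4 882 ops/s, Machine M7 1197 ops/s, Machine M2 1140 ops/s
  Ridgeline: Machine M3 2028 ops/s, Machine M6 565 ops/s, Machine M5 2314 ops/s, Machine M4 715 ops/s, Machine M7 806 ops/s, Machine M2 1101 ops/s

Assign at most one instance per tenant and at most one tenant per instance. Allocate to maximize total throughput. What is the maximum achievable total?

Max total: 11256 ops/s

Treat this as an assignment problem: match each tenant to one instance.
Optimal: Talus→Machine M4 (1976 ops/s), Pioneer→Machine M6 (2035 ops/s), Umbra→Machine M2 (2390 ops/s), Onyx→Machine M5 (1630 ops/s), Nimbus→Machine M7 (1197 ops/s), Ridgeline→Machine M3 (2028 ops/s) — total 1976+2035+2390+1630+1197+2028 = 11256 ops/s.
Column-greedy (each instance in turn goes to its best remaining tenant) gives 9922 ops/s, worse by 1334.
Next-best assignment: Talus→Machine M4, Pioneer→Machine M6, Umbra→Machine M2, Onyx→Machine M3, Nimbus→Machine M7, Ridgeline→Machine M5 = 11140 ops/s.
Swapping Umbra↔Pioneer (Umbra→Machine M6 1975 ops/s, Pioneer→Machine M2 2325 ops/s) loses 125.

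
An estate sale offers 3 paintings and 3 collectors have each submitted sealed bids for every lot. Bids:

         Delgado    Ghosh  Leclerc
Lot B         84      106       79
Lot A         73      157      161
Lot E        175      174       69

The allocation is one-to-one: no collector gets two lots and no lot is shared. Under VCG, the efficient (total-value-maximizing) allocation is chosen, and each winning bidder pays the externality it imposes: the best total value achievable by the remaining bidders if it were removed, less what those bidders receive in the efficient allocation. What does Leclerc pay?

Leclerc pays $51.

Efficient allocation: Delgado→Lot E ($175), Ghosh→Lot B ($106), Leclerc→Lot A ($161); total welfare W = $442.
Leclerc receives Lot A at value $161, so the others get W − 161 = $281.
Without Leclerc: best allocation of the remaining 2 bidders over all 3 lots is Delgado→Lot E ($175), Ghosh→Lot A ($157), total $332.
VCG payment = (others' best without Leclerc) − (others' welfare with Leclerc) = 332 − 281 = $51.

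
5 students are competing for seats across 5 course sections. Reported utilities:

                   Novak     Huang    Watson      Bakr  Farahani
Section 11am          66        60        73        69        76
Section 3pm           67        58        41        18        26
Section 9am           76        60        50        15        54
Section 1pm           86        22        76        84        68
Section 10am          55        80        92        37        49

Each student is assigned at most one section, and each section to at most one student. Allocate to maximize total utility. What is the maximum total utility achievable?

Max total: 386 points

Optimal: Novak→Section 9am (76 points), Huang→Section 3pm (58 points), Watson→Section 10am (92 points), Bakr→Section 1pm (84 points), Farahani→Section 11am (76 points) — total 76+58+92+84+76 = 386 points.
Max-entry greedy (repeatedly take the single best remaining cell) gives 332 points, worse by 54.
Next-best assignment: Novak→Section 3pm, Huang→Section 9am, Watson→Section 10am, Bakr→Section 1pm, Farahani→Section 11am = 379 points.
Swapping Bakr↔Farahani (Bakr→Section 11am 69 points, Farahani→Section 1pm 68 points) loses 23.
Checked against all permutations: 386 points is optimal.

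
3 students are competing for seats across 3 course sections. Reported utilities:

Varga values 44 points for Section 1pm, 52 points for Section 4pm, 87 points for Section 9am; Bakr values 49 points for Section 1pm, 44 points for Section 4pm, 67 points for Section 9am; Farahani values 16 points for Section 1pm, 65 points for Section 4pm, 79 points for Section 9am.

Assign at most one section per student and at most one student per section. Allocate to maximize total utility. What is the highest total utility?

Max total: 201 points

Optimal: Varga→Section 9am (87 points), Bakr→Section 1pm (49 points), Farahani→Section 4pm (65 points) — total 87+49+65 = 201 points.
Swapping Varga↔Farahani (Varga→Section 4pm 52 points, Farahani→Section 9am 79 points) loses 21.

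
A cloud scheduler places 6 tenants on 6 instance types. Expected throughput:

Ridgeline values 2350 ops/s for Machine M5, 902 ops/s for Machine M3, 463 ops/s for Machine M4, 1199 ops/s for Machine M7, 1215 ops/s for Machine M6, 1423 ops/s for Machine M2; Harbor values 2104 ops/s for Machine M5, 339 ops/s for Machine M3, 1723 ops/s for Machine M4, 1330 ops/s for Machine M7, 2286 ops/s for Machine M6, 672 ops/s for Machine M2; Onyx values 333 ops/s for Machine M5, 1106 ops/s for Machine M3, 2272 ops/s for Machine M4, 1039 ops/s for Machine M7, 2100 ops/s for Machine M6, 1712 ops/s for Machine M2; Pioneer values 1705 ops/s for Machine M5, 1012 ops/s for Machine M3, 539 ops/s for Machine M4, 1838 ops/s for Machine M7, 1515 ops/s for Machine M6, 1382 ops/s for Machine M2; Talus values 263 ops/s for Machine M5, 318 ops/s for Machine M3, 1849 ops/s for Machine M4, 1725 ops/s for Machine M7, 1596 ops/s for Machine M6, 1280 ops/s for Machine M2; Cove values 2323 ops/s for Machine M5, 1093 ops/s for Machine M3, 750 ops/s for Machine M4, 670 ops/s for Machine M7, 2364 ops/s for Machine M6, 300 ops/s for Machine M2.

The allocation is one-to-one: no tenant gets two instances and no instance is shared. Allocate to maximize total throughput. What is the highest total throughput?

Maximum total: 11128 ops/s

This is a one-to-one assignment (maximum-weight bipartite matching).
Optimal: Ridgeline→Machine M5 (2350 ops/s), Harbor→Machine M6 (2286 ops/s), Onyx→Machine M2 (1712 ops/s), Pioneer→Machine M7 (1838 ops/s), Talus→Machine M4 (1849 ops/s), Cove→Machine M3 (1093 ops/s) — total 2350+2286+1712+1838+1849+1093 = 11128 ops/s.
Column-greedy (each instance in turn goes to its best remaining tenant) gives 10179 ops/s, worse by 949.
Swapping Harbor↔Pioneer (Harbor→Machine M7 1330 ops/s, Pioneer→Machine M6 1515 ops/s) loses 1279.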